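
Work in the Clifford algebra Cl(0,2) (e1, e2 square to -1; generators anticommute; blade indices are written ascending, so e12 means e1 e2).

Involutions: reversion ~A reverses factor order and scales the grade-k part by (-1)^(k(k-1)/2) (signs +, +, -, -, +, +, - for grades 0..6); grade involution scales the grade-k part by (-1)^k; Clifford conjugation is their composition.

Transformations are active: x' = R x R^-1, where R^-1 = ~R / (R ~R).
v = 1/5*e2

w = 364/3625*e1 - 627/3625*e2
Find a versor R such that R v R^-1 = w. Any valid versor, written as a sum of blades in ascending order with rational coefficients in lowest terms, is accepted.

Construction: equal norms (both -1/25) license R = v + w = 364/3625*e1 + 98/3625*e2 — nothing changes along that direction, while (v - w)/2 changes sign, so v maps onto w.
Answer: 364/3625*e1 + 98/3625*e2


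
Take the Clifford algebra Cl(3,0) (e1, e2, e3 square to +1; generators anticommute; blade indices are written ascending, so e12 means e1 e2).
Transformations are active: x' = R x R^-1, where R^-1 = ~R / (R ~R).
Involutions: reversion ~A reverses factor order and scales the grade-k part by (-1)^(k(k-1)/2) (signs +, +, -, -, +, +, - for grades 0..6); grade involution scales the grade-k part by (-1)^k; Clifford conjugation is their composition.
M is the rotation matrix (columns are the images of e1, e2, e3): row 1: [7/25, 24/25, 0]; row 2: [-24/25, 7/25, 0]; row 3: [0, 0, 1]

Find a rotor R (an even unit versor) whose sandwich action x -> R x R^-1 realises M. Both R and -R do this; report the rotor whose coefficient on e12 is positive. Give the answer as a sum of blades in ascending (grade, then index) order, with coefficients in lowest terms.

Method: write R = a + b12*e12 + b13*e13 + b23*e23 with a^2 + b12^2 + b13^2 + b23^2 = 1 (so R^-1 = ~R). Expanding the columns R e_j ~R gives tr M = 4a^2 - 1 and, from the antisymmetric part, M21 - M12 = -4a*b12, M13 - M31 = 4a*b13, M32 - M23 = -4a*b23.
Here tr M = 39/25, so a^2 = (1 + tr M)/4 = 16/25 and a = ±4/5. Taking a = 4/5: M21 - M12 = -48/25, M13 - M31 = 0, M32 - M23 = 0, giving b12 = 3/5, b13 = 0, b23 = 0, i.e. R = 4/5 + 3/5*e12.
Its e12 coefficient is already positive.
Answer: 4/5 + 3/5*e12. Uniqueness: Spin(3) -> SO(3) maps R and -R to the same rotation of trace 39/25; fixing the sign of the e12 coefficient removes the ambiguity.


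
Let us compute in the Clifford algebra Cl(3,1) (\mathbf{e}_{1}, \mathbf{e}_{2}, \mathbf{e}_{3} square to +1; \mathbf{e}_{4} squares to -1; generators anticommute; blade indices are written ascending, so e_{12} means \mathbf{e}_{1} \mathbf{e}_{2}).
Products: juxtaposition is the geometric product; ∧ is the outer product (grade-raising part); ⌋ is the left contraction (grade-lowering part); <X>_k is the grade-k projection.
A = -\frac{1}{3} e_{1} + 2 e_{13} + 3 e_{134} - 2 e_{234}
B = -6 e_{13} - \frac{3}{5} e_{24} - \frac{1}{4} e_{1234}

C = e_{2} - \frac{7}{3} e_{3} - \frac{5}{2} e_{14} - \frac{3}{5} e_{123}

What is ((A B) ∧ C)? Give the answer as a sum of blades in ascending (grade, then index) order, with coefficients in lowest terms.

step 1: 12 - \frac{1}{2} e_{1} - \frac{3}{4} e_{2} + \frac{4}{5} e_{3} + 18 e_{4} - \frac{1}{2} e_{24} + \frac{9}{5} e_{123} + \frac{61}{5} e_{124} + \frac{1}{12} e_{234} + \frac{6}{5} e_{1234}
step 2: 12 e_{2} - 28 e_{3} - \frac{1}{2} e_{12} + \frac{7}{6} e_{13} - 30 e_{14} + \frac{19}{20} e_{23} - 18 e_{24} + 42 e_{34} - \frac{36}{5} e_{123} - \frac{15}{8} e_{124} + 2 e_{134} - \frac{7}{6} e_{234} + \frac{589}{15} e_{1234}
Answer: 12 e_{2} - 28 e_{3} - \frac{1}{2} e_{12} + \frac{7}{6} e_{13} - 30 e_{14} + \frac{19}{20} e_{23} - 18 e_{24} + 42 e_{34} - \frac{36}{5} e_{123} - \frac{15}{8} e_{124} + 2 e_{134} - \frac{7}{6} e_{234} + \frac{589}{15} e_{1234}


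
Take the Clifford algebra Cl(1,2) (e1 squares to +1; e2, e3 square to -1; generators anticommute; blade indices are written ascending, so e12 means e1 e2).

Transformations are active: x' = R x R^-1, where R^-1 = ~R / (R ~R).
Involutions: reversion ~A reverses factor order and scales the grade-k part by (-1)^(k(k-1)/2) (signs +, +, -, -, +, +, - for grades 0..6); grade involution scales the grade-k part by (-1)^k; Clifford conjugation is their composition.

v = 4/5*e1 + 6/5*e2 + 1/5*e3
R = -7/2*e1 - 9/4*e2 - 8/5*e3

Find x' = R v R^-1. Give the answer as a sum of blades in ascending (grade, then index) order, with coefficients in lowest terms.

~R = -7/2*e1 - 9/4*e2 - 8/5*e3, and R ~R = 1851/400, so R^-1 = ~R / (1851/400).
R v = 11/50 - 12/5*e12 + 29/50*e13 + 147/100*e23
Answer: -10484/9255*e1 - 4362/3085*e2 - 3259/9255*e3


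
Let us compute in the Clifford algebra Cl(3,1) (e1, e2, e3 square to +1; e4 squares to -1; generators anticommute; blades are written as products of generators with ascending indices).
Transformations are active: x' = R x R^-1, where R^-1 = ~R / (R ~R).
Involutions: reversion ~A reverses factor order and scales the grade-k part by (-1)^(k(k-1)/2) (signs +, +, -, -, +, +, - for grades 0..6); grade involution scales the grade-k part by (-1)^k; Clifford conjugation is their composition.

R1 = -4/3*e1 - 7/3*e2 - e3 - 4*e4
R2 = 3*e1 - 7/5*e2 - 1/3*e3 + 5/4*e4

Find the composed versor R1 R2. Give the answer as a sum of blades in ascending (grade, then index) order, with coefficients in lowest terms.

Distribute over the terms of R1 (each basis-blade product reordered to ascending indices, repeated generators contracted through their squares):
(-4/3*e1) R2 = -4 + 28/15*e1 e2 + 4/9*e1 e3 - 5/3*e1 e4
(-7/3*e2) R2 = 49/15 + 7*e1 e2 + 7/9*e2 e3 - 35/12*e2 e4
(-e3) R2 = 1/3 + 3*e1 e3 - 7/5*e2 e3 - 5/4*e3 e4
(-4*e4) R2 = 5 + 12*e1 e4 - 28/5*e2 e4 - 4/3*e3 e4
Summing the partial products and collecting blades:
Answer: 23/5 + 133/15*e1 e2 + 31/9*e1 e3 + 31/3*e1 e4 - 28/45*e2 e3 - 511/60*e2 e4 - 31/12*e3 e4


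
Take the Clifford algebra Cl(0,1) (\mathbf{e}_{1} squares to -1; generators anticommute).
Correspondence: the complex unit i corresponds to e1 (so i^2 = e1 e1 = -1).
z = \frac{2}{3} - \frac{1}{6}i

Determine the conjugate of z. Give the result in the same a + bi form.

In blades: z = \frac{2}{3} - \frac{1}{6} e_{1}.
Conjugation here is Clifford conjugation: the scalar is fixed and the grade-1 and grade-2 blades all flip sign, giving \frac{2}{3} + \frac{1}{6} e_{1}; translating back:
Answer: \frac{2}{3} + \frac{1}{6}i


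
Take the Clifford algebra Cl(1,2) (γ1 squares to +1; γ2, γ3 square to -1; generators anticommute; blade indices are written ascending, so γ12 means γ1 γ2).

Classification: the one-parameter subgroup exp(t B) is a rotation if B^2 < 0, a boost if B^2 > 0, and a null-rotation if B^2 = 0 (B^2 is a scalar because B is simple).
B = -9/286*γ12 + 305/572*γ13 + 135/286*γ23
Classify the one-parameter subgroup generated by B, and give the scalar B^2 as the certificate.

B^2 term by term: the squares give (-9/286)^2*(γ12)^2 + (305/572)^2*(γ13)^2 + (135/286)^2*(γ23)^2 = 81/81796*(+1) + 93025/327184*(+1) + 18225/81796*(-1) = 1/16 (each basis 2-blade squares to minus the product of its generators' squares); cross terms between blades sharing an index anticommute and cancel. So B^2 = 1/16.
Answer: boost, certificate B^2 = 1/16. Because 1/16 is invariant under every versor sandwich, the classification follows from its sign alone.


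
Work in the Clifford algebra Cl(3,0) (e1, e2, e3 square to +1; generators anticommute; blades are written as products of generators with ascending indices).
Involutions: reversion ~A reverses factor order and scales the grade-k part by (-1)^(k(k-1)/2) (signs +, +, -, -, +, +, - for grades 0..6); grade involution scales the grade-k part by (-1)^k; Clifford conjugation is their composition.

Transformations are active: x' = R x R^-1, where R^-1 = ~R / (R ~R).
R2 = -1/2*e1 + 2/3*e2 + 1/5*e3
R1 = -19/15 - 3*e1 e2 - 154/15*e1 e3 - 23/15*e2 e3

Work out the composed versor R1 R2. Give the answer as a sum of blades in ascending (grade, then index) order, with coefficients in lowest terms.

Distribute over the terms of R2 (each basis-blade product reordered to ascending indices, repeated generators contracted through their squares):
R1 (-1/2*e1) = 19/30*e1 - 3/2*e2 - 77/15*e3 + 23/30*e1 e2 e3
R1 (2/3*e2) = -2*e1 - 38/45*e2 + 46/45*e3 + 308/45*e1 e2 e3
R1 (1/5*e3) = -154/75*e1 - 23/75*e2 - 19/75*e3 - 3/5*e1 e2 e3
Summing the partial products and collecting blades:
Answer: -171/50*e1 - 1193/450*e2 - 982/225*e3 + 631/90*e1 e2 e3


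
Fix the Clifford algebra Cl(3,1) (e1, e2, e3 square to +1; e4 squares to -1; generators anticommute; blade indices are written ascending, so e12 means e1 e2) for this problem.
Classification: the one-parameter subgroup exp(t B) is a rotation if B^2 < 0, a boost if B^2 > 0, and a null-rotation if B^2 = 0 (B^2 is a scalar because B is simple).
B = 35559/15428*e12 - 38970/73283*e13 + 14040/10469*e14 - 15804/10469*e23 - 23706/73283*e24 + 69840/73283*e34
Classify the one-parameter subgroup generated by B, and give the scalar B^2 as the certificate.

B^2 term by term: the squares give (35559/15428)^2*(e12)^2 + (-38970/73283)^2*(e13)^2 + (14040/10469)^2*(e14)^2 + (-15804/10469)^2*(e23)^2 + (-23706/73283)^2*(e24)^2 + (69840/73283)^2*(e34)^2 = 1264442481/238023184*(-1) + 1518660900/5370398089*(-1) + 197121600/109599961*(+1) + 249766416/109599961*(-1) + 561974436/5370398089*(+1) + 4877625600/5370398089*(+1) = -81/16 (each basis 2-blade squares to minus the product of its generators' squares); cross terms between blades sharing an index anticommute and cancel; the commuting (index-disjoint) pairs give grade-4 terms 2*c*c'*(blade product), which cancel blade by blade — e1234: 1241720280/282652531 - 1847645640/5370398089 - 443776320/109599961 = 0 — confirming B is simple. So B^2 = -81/16.
Answer: rotation, certificate B^2 = -81/16. The class reads off the invariant scalar -81/16 directly.


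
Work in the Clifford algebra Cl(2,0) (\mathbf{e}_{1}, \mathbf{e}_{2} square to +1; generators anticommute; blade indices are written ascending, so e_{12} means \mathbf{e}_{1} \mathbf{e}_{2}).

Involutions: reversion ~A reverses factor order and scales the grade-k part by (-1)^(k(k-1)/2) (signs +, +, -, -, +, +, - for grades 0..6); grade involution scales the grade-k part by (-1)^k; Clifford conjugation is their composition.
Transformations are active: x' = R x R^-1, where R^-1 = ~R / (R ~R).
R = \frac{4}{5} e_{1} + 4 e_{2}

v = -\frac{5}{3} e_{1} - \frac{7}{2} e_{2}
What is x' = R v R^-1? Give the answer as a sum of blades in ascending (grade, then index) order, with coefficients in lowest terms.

~R = \frac{4}{5} e_{1} + 4 e_{2}, and R ~R = \frac{416}{25}, so R^-1 = ~R / (\frac{416}{25}).
R v = -\frac{46}{3} + \frac{58}{15} e_{12}
Answer: \frac{5}{26} e_{1} - \frac{151}{39} e_{2}


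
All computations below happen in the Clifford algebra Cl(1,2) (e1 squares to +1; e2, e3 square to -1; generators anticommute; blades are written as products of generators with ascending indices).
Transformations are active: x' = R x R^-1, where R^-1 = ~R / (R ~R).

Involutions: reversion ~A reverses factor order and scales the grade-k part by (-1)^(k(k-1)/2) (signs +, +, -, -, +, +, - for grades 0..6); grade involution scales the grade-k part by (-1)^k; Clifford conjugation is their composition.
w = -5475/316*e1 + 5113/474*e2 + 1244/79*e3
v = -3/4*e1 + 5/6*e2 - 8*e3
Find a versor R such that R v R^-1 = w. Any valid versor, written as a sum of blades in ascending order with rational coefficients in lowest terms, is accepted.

A norm check does it: q(v) = q(w) = -9235/144, hence R = v + w = -1428/79*e1 + 918/79*e2 + 612/79*e3 realises the map — parallel part kept, (v - w)/2 negated, v carried to w.
Answer: -1428/79*e1 + 918/79*e2 + 612/79*e3


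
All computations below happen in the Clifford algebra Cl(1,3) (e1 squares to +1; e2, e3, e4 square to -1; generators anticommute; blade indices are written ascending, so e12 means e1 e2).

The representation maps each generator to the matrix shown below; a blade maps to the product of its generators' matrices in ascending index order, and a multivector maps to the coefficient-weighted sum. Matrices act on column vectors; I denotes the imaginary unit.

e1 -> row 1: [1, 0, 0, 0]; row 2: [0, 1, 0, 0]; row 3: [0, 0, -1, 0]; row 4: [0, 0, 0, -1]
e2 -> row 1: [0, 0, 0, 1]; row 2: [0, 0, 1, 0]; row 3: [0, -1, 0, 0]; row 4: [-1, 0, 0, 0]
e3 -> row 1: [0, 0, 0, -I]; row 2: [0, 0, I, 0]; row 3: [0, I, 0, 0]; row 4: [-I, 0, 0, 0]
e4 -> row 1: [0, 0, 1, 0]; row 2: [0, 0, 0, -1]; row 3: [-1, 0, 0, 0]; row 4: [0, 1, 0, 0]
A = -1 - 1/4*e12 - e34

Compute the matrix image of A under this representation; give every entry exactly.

Bivector images (products of the table entries): rho(e12) = rho(e1)rho(e2) = row 1: [0, 0, 0, 1]; row 2: [0, 0, 1, 0]; row 3: [0, 1, 0, 0]; row 4: [1, 0, 0, 0]; rho(e34) = rho(e3)rho(e4) = row 1: [0, -I, 0, 0]; row 2: [-I, 0, 0, 0]; row 3: [0, 0, 0, -I]; row 4: [0, 0, -I, 0].
M = (-1)*1 + (-1/4)*rho(e12) + (-1)*rho(e34), summed entrywise (1 is the identity matrix):
Answer: row 1: [-1, I, 0, -1/4]; row 2: [I, -1, -1/4, 0]; row 3: [0, -1/4, -1, I]; row 4: [-1/4, 0, I, -1]


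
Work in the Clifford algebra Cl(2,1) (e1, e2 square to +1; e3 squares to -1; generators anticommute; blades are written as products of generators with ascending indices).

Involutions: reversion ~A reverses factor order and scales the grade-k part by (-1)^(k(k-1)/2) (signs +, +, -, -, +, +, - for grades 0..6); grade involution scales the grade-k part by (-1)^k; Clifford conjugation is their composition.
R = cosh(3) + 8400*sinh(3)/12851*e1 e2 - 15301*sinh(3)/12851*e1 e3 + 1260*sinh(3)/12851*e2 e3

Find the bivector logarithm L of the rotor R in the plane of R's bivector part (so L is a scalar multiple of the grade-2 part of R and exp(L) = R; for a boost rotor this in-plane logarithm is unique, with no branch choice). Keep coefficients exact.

The scalar part of R is cosh(3), so cosh pins the rapidity up to sign — the sign comes from the bivector part; dividing that part by sinh of the rapidity yields the plane, and the in-plane L = rapidity * plane is unique because the two sign choices cancel.
Concretely: cosh(rapidity) = cosh(3) gives rapidity = ±3, and since rapidity/sinh(rapidity) is even the sign is immaterial: L = (rapidity/sinh(rapidity)) * <R>_2 = (3/sinh(3)) * <R>_2.
Answer: 25200/12851*e1 e2 - 45903/12851*e1 e3 + 3780/12851*e2 e3


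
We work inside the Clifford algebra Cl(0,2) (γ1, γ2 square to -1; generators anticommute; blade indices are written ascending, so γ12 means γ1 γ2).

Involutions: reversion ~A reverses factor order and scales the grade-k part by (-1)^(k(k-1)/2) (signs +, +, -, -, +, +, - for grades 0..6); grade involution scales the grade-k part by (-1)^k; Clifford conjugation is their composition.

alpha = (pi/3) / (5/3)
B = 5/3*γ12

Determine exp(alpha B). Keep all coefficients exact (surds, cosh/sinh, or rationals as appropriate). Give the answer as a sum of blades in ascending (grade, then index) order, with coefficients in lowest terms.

B^2 = (5/3)^2*(γ12)^2 = 25/9*(-1) = -25/9 (a basis 2-blade squares to minus the product of its generators' squares).
B^2 = -25/9 — since the square is negative, the closed form is circular: l = 5/3, alpha*l = pi/3, so exp(alpha B) = cos(pi/3) + (sin(pi/3)/(5/3))*B = 1/2 + (3*sqrt(3)/10)*B.
Answer: 1/2 + sqrt(3)/2*γ12


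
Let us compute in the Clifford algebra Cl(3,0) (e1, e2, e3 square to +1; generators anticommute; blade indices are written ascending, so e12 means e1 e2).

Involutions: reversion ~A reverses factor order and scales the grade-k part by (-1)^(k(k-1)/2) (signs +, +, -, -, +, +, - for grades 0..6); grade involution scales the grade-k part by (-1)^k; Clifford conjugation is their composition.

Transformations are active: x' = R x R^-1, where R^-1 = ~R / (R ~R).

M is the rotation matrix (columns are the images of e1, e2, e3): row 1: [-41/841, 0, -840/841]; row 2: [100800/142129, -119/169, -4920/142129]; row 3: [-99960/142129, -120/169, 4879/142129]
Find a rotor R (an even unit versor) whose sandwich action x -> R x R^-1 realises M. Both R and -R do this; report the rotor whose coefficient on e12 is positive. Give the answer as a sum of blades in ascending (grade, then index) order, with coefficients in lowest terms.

Method: write R = a + b12*e12 + b13*e13 + b23*e23 with a^2 + b12^2 + b13^2 + b23^2 = 1 (so R^-1 = ~R). Expanding the columns R e_j ~R gives tr M = 4a^2 - 1 and, from the antisymmetric part, M21 - M12 = -4a*b12, M13 - M31 = 4a*b13, M32 - M23 = -4a*b23.
Here tr M = -102129/142129, so a^2 = (1 + tr M)/4 = 10000/142129 and a = ±100/377. Taking a = 100/377: M21 - M12 = 100800/142129, M13 - M31 = -42000/142129, M32 - M23 = -96000/142129, giving b12 = -252/377, b13 = -105/377, b23 = 240/377, i.e. R = 100/377 - 252/377*e12 - 105/377*e13 + 240/377*e23.
Its e12 coefficient is negative, so report the other preimage -R.
Answer: -100/377 + 252/377*e12 + 105/377*e13 - 240/377*e23. Sheet selection: the two-to-one cover makes ±R indistinguishable at the matrix level (trace -102129/142129), so uniqueness comes from the required sign on e12.


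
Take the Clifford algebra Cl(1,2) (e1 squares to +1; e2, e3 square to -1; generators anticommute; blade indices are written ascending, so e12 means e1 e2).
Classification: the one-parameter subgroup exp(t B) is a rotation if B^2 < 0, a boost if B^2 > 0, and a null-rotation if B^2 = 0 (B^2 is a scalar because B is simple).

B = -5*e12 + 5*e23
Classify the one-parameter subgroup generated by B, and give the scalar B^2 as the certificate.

B^2 term by term: the squares give (-5)^2*(e12)^2 + (5)^2*(e23)^2 = 25*(+1) + 25*(-1) = 0 (each basis 2-blade squares to minus the product of its generators' squares); cross terms between blades sharing an index anticommute and cancel. So B^2 = 0.
Answer: null-rotation, certificate B^2 = 0. The class reads off the invariant scalar 0 directly.


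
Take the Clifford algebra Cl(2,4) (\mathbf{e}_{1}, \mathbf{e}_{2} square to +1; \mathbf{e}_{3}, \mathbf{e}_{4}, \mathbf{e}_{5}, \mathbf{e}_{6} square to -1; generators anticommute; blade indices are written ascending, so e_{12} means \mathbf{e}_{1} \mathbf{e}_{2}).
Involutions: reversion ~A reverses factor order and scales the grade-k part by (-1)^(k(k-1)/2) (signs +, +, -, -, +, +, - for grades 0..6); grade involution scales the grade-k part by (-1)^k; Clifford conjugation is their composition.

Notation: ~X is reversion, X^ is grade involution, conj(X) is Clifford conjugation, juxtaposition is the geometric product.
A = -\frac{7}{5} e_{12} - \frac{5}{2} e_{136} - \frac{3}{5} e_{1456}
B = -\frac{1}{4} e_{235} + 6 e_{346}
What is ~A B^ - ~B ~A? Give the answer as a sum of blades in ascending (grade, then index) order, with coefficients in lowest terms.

first term: -15 e_{14} - \frac{13}{4} e_{135} - \frac{5}{8} e_{1256} - \frac{171}{20} e_{12346}
second term: 15 e_{14} - \frac{79}{20} e_{135} - \frac{5}{8} e_{1256} - \frac{33}{4} e_{12346}
Answer: -30 e_{14} + \frac{7}{10} e_{135} - \frac{3}{10} e_{12346}


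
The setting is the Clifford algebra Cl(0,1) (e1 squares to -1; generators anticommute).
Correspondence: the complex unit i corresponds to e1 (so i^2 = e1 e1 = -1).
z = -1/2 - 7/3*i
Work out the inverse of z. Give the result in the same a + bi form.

In blades: z = -1/2 - 7/3*e1.
With qbar = -1/2 + 7/3*e1 (scalar fixed, mapped units negated), z qbar = 205/36 (the sum of squared coefficients), so z^-1 = qbar / (205/36) = -18/205 + 84/205*e1; translating back:
Answer: -18/205 + 84/205*i


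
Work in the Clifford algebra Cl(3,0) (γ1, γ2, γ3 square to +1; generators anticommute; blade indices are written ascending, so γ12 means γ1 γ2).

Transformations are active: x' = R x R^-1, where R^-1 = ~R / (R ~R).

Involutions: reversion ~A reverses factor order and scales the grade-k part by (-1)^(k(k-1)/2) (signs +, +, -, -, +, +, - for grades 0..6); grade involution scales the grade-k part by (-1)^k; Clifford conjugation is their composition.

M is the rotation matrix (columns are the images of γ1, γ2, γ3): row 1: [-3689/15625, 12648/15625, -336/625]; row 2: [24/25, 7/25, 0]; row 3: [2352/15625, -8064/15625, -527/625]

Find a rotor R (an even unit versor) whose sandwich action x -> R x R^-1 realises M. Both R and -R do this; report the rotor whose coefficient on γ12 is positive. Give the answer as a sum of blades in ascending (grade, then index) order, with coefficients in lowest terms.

Method: write R = a + b12*γ12 + b13*γ13 + b23*γ23 with a^2 + b12^2 + b13^2 + b23^2 = 1 (so R^-1 = ~R). Expanding the columns R e_j ~R gives tr M = 4a^2 - 1 and, from the antisymmetric part, M21 - M12 = -4a*b12, M13 - M31 = 4a*b13, M32 - M23 = -4a*b23.
Here tr M = -12489/15625, so a^2 = (1 + tr M)/4 = 784/15625 and a = ±28/125. Taking a = 28/125: M21 - M12 = 2352/15625, M13 - M31 = -10752/15625, M32 - M23 = -8064/15625, giving b12 = -21/125, b13 = -96/125, b23 = 72/125, i.e. R = 28/125 - 21/125*γ12 - 96/125*γ13 + 72/125*γ23.
Its γ12 coefficient is negative, so report the other preimage -R.
Answer: -28/125 + 21/125*γ12 + 96/125*γ13 - 72/125*γ23. Why the constraint matters: R and -R act identically through the sandwich — M has trace -12489/15625 either way — so only the sign condition on γ12 picks one of the two preimages.


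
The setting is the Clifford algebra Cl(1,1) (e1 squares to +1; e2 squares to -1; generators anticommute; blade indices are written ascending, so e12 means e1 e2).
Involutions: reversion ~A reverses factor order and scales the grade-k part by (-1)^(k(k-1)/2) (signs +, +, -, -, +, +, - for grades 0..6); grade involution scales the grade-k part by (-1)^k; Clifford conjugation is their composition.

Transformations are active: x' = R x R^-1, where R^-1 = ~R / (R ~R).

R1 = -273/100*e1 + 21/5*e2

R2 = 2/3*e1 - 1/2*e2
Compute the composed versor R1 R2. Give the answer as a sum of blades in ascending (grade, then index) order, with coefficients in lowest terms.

Distribute over the terms of R1 (each basis-blade product reordered to ascending indices, repeated generators contracted through their squares):
(-273/100*e1) R2 = -91/50 + 273/200*e12
(21/5*e2) R2 = 21/10 - 14/5*e12
Summing the partial products and collecting blades:
Answer: 7/25 - 287/200*e12


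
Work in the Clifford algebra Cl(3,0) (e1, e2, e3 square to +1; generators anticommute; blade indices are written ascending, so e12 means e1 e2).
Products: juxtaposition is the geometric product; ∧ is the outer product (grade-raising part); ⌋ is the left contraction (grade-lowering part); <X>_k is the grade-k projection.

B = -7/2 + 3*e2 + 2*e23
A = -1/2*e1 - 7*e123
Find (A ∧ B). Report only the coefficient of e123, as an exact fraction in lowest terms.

step 1: 7/4*e1 - 3/2*e12 + 47/2*e123
Answer: 47/2


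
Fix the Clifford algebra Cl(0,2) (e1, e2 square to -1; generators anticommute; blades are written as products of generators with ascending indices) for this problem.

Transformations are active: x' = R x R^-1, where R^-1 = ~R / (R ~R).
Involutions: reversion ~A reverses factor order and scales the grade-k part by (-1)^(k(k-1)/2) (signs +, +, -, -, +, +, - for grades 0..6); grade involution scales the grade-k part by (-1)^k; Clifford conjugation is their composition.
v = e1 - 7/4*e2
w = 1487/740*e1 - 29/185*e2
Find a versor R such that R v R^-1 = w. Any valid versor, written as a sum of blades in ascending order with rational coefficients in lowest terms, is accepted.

Take R = v + w = 2227/740*e1 - 1411/740*e2. Because q(v) = q(w) = -65/16, conjugation by R sends v exactly to w.
Answer: 2227/740*e1 - 1411/740*e2


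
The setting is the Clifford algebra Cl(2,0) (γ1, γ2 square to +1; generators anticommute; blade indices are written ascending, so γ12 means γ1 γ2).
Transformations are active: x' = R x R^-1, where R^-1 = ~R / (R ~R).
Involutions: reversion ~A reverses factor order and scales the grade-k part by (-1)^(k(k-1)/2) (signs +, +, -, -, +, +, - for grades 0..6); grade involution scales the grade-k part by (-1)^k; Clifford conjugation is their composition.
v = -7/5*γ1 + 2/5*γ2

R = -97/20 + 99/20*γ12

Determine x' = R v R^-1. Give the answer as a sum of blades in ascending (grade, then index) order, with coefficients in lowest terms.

~R = -97/20 - 99/20*γ12, and R ~R = 1921/40, so R^-1 = ~R / (1921/40).
R v = 877/100*γ1 + 499/100*γ2
Answer: -17834/48025*γ1 - 67613/48025*γ2


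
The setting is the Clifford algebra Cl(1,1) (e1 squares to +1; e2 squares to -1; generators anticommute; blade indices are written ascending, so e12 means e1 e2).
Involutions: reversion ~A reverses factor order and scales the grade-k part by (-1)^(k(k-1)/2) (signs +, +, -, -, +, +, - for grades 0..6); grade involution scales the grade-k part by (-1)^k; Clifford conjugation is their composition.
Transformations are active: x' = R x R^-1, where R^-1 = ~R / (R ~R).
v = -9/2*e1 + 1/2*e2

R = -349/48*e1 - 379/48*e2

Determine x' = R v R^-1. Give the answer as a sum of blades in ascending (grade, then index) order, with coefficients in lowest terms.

~R = -349/48*e1 - 379/48*e2, and R ~R = -455/48, so R^-1 = ~R / (-455/48).
R v = 110/3 - 235/6*e12
Answer: 33169/546*e1 + 33079/546*e2


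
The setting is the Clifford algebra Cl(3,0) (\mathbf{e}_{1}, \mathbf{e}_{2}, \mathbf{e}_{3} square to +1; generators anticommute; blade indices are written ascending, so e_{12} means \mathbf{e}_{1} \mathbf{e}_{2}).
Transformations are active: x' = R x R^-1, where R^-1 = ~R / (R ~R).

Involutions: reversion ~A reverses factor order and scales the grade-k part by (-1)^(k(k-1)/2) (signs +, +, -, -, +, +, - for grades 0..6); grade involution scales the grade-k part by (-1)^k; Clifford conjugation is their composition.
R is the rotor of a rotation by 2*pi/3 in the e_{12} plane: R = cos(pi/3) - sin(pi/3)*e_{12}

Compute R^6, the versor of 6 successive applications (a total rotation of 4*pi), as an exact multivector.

Rotor phase runs at HALF the rotation angle; powers of one rotor simply add phase, so after 6 steps in e_{12} the phase is 6*pi/3 = 2 \pi and R^6 = cos(2 \pi) - sin(2 \pi)*e_{12}.
cos(2 \pi) = 1 and sin(2 \pi) = 0, so R^6 = 1. The total rotation 4*pi is 2 full turns, so every vector returns to itself, yet the rotor is +1, back on the identity sheet (an even number of 2*pi turns).
Answer: 1


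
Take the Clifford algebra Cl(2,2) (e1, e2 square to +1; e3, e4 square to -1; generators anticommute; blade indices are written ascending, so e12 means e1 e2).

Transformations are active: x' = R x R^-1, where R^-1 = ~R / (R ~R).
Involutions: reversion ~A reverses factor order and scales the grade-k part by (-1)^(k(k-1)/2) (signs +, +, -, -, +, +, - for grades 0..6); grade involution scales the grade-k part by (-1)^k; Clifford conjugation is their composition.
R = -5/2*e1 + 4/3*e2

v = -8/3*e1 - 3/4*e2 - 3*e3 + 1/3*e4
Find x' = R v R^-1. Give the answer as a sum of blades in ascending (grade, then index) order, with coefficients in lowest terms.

~R = -5/2*e1 + 4/3*e2, and R ~R = 289/36, so R^-1 = ~R / (289/36).
R v = 17/3 + 391/72*e12 + 15/2*e13 - 5/6*e14 - 4*e23 + 4/9*e24
Answer: -44/51*e1 + 179/68*e2 + 3*e3 - 1/3*e4


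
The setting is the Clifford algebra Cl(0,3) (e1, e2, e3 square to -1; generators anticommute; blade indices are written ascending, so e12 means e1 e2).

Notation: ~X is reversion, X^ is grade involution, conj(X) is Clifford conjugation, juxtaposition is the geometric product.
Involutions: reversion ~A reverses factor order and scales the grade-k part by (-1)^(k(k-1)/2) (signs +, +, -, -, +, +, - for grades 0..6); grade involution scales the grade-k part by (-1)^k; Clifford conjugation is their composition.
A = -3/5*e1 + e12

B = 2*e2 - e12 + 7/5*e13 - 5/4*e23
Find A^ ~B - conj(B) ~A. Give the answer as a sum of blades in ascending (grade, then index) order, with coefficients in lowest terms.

first term: -1 - 2*e1 - 3/5*e2 + 21/25*e3 + 6/5*e12 - 5/4*e13 - 7/5*e23 + 3/4*e123
second term: 1 + 2*e1 - 3/5*e2 + 21/25*e3 - 6/5*e12 - 5/4*e13 - 7/5*e23 - 3/4*e123
Answer: -2 - 4*e1 + 12/5*e12 + 3/2*e123


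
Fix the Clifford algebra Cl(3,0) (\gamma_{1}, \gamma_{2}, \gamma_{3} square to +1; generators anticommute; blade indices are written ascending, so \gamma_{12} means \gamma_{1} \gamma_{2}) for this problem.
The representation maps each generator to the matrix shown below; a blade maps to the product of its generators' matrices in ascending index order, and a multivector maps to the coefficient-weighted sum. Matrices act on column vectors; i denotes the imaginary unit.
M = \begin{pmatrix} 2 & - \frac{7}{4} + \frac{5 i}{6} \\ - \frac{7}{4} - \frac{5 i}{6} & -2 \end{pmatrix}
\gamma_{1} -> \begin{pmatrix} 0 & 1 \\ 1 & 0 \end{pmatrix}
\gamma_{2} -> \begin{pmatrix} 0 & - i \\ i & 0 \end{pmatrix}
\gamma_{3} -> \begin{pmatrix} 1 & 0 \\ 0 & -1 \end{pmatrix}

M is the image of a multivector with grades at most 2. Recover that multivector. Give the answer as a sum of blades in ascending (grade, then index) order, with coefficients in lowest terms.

Method: 1, rho(\gamma_{1}), rho(\gamma_{2}), rho(\gamma_{3}) form a trace-orthogonal basis of the 2x2 complex matrices (tr(X Y) = 2 if X = Y, else 0), so M = m0*1 + m1*rho(\gamma_{1}) + m2*rho(\gamma_{2}) + m3*rho(\gamma_{3}) with m0 = tr(M)/2 = 0, m1 = tr(M rho(\gamma_{1}))/2 = - \frac{7}{4}, m2 = tr(M rho(\gamma_{2}))/2 = - \frac{5}{6}, m3 = tr(M rho(\gamma_{3}))/2 = 2.
Multiplying table entries, the bivector images are rho(\gamma_{12}) = i*rho(\gamma_{3}), rho(\gamma_{13}) = -i*rho(\gamma_{2}), rho(\gamma_{23}) = i*rho(\gamma_{1}); with real blade coefficients the real parts of m0..m3 are the coefficients of 1, \gamma_{1}, \gamma_{2}, \gamma_{3} and the imaginary parts give the bivectors (\gamma_{23}: Im m1, \gamma_{13}: -Im m2, \gamma_{12}: Im m3).
Answer: -\frac{7}{4} \gamma_{1} - \frac{5}{6} \gamma_{2} + 2 \gamma_{3}


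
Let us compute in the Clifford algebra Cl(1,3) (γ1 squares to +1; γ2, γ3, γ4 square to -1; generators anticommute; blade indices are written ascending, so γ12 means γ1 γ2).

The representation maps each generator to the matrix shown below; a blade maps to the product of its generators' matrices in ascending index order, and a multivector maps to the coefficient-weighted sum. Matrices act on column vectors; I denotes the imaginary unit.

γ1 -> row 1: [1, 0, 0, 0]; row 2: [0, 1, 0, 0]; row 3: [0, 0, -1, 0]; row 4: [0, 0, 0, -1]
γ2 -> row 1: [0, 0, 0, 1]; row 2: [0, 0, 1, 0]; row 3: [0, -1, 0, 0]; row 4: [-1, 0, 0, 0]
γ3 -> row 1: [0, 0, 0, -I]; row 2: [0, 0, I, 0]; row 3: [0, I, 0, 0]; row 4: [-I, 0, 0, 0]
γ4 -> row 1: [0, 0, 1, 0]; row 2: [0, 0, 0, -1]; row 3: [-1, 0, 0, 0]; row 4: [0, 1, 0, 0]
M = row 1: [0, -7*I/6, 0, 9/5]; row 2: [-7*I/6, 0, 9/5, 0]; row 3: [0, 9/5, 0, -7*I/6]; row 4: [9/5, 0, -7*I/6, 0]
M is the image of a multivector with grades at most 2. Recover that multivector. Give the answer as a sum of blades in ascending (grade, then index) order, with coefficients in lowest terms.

Method: the blade images are trace-orthogonal — tr(rho(e_A) rho(e_B)^-1) = 4 if A = B and 0 otherwise — and rho(e_A)^-1 = (e_A)^2 * rho(e_A) with (e_A)^2 = +1 or -1, so the coefficient of e_A in the preimage is (e_A)^2 * tr(M rho(e_A))/4.
Nonzero projections over blades of grade <= 2: γ12: (γ12)^2 = +1, tr(M rho(γ12)) = 36/5, coefficient 9/5; γ34: (γ34)^2 = -1, tr(M rho(γ34)) = -14/3, coefficient 7/6. Every other blade of grade <= 2 projects to 0.
Answer: 9/5*γ12 + 7/6*γ34


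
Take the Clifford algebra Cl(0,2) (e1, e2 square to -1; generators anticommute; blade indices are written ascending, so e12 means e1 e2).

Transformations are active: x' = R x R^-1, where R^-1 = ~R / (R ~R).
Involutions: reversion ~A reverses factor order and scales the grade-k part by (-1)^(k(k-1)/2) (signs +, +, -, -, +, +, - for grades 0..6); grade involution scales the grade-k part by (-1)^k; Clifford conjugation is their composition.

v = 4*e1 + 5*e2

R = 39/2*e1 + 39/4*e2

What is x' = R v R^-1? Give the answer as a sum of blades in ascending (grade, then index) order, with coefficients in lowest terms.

~R = 39/2*e1 + 39/4*e2, and R ~R = -7605/16, so R^-1 = ~R / (-7605/16).
R v = -507/4 + 117/2*e12
Answer: 32/5*e1 + 1/5*e2


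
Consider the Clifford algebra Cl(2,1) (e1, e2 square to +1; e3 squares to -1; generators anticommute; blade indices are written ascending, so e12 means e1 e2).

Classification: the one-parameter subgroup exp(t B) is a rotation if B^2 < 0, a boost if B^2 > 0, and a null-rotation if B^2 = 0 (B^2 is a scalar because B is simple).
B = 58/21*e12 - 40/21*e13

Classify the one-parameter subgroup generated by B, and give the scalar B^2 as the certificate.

B^2 term by term: the squares give (58/21)^2*(e12)^2 + (-40/21)^2*(e13)^2 = 3364/441*(-1) + 1600/441*(+1) = -4 (each basis 2-blade squares to minus the product of its generators' squares); cross terms between blades sharing an index anticommute and cancel. So B^2 = -4.
Answer: rotation, certificate B^2 = -4. Certificate logic: -4 is a conjugation-invariant scalar, so its sign fixes rotation versus boost versus null-rotation outright.


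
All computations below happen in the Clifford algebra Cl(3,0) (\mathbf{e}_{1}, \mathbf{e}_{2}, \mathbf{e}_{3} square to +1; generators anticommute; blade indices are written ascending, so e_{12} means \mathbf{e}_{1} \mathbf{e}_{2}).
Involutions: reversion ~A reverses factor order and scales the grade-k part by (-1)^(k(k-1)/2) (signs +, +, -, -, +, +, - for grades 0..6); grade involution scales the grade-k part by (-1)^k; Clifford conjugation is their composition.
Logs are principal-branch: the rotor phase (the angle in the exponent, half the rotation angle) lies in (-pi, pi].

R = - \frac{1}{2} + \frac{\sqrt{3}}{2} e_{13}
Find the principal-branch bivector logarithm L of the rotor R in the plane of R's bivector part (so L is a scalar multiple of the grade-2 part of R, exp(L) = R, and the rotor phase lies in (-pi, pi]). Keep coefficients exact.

The scalar part of R is - \frac{1}{2}, which pins the rotor phase on the principal branch; dividing the bivector part by the sine of that phase recovers the unit plane, and L is the phase times that plane.
Concretely: cos(phase) = - \frac{1}{2} gives phase = ±\frac{2 \pi}{3}, and since phase/sin(phase) is even the sign is immaterial: L = (phase/sin(phase)) * <R>_2 = (\frac{4 \sqrt{3} \pi}{9}) * <R>_2.
Answer: \frac{2 \pi}{3} e_{13}


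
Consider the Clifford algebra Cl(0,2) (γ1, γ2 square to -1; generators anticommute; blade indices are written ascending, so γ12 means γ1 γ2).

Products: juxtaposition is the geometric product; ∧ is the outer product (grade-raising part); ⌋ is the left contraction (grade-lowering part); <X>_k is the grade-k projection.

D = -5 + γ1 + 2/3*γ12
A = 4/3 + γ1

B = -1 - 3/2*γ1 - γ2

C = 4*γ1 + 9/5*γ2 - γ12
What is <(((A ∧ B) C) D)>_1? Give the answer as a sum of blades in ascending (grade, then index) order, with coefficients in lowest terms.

step 1: -4/3 - 3*γ1 - 4/3*γ2 - γ12
step 2: 67/5 - 11/5*γ1 - 47/5*γ2 + 19/15*γ12
step 3: -2954/45 + 272/15*γ1 + 746/15*γ2 + 12*γ12
step 4: 272/15*γ1 + 746/15*γ2
Answer: 272/15*γ1 + 746/15*γ2


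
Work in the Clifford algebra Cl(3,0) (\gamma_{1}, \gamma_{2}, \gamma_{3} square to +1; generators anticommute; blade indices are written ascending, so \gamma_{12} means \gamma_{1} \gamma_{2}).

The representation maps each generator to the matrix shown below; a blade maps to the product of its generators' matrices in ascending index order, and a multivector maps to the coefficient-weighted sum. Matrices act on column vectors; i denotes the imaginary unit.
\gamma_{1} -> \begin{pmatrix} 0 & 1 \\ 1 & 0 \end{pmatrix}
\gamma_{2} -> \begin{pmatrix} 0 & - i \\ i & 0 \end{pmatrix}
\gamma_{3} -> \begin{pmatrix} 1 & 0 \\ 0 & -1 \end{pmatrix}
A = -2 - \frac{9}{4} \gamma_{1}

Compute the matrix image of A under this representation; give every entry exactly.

M = (-2)*1 + (-\frac{9}{4})*rho(\gamma_{1}), summed entrywise (1 is the identity matrix):
Answer: \begin{pmatrix} -2 & - \frac{9}{4} \\ - \frac{9}{4} & -2 \end{pmatrix}


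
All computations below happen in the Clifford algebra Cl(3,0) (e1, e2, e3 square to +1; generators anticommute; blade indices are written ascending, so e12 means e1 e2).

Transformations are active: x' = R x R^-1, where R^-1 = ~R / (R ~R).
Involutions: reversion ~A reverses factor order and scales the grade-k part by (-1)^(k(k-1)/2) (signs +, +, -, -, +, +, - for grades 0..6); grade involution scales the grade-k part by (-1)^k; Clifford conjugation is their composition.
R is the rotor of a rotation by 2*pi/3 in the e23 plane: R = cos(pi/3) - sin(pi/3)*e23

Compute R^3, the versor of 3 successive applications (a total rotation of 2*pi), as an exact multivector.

Half-angle bookkeeping: 3 applications in e23 add up to rotor phase 3*pi/3 = pi, so R^3 = cos(pi) - sin(pi)*e23.
cos(pi) = -1 and sin(pi) = 0, so R^3 = -1. The total rotation 2*pi is 1 full turn, so every vector returns to itself, yet the rotor is -1, on the OTHER sheet of the double cover (an odd number of 2*pi turns).
Answer: -1


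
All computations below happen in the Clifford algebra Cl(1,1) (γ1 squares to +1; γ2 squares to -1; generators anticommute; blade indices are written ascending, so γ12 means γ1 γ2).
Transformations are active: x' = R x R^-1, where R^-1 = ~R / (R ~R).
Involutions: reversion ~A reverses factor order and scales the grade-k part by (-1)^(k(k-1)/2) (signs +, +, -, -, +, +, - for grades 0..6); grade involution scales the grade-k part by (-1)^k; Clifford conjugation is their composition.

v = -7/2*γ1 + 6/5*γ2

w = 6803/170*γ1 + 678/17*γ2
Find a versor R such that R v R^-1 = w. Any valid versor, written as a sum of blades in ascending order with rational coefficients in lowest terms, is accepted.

Equal squares first: v^2 = w^2 = 1081/100. Then v + w = 3104/85*γ1 + 3492/85*γ2 is a versor taking v to w, provided it is invertible.
Answer: 3104/85*γ1 + 3492/85*γ2


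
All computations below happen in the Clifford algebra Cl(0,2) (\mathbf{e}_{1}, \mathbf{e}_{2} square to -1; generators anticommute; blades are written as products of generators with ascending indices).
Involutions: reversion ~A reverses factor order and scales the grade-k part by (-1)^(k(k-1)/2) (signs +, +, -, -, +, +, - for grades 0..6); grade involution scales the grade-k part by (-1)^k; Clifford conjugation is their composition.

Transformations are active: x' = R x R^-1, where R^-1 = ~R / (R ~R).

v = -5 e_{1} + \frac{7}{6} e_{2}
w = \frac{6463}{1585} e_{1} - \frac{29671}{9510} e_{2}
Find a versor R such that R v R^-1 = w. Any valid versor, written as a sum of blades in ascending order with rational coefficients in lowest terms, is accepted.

Take R = v + w = -\frac{1462}{1585} e_{1} - \frac{3096}{1585} e_{2}. Because q(v) = q(w) = -\frac{949}{36}, conjugation by R sends v exactly to w.
Answer: -\frac{1462}{1585} e_{1} - \frac{3096}{1585} e_{2}


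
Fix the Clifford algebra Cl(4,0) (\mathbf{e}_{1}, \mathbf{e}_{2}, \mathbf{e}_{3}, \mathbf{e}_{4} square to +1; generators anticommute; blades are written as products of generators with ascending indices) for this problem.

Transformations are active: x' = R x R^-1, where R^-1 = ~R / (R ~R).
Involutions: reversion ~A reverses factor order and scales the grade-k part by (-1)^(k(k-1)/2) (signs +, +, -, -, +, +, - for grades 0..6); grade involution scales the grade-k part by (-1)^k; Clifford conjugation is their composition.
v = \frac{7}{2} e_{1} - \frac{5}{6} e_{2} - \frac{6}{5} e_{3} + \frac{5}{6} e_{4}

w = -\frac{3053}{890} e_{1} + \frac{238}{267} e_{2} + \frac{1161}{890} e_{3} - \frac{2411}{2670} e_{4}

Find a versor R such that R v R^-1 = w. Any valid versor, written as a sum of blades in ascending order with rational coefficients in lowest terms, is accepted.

R = v + w = \frac{31}{445} e_{1} + \frac{31}{534} e_{2} + \frac{93}{890} e_{3} - \frac{31}{445} e_{4} works: the equal norms (\frac{13571}{900}) guarantee its sandwich swaps v into w.
Answer: \frac{31}{445} e_{1} + \frac{31}{534} e_{2} + \frac{93}{890} e_{3} - \frac{31}{445} e_{4}


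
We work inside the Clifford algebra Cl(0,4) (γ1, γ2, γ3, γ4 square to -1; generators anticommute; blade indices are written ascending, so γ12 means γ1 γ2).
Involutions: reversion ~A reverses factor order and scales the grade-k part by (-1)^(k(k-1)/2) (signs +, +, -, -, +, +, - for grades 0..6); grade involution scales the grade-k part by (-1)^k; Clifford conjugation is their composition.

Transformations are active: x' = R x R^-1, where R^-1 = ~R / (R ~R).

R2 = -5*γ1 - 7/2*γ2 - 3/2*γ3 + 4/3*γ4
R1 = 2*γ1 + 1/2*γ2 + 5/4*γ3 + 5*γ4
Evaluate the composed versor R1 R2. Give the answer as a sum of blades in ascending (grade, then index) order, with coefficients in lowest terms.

Distribute over the terms of R1 (each basis-blade product reordered to ascending indices, repeated generators contracted through their squares):
(2*γ1) R2 = 10 - 7*γ12 - 3*γ13 + 8/3*γ14
(1/2*γ2) R2 = 7/4 + 5/2*γ12 - 3/4*γ23 + 2/3*γ24
(5/4*γ3) R2 = 15/8 + 25/4*γ13 + 35/8*γ23 + 5/3*γ34
(5*γ4) R2 = -20/3 + 25*γ14 + 35/2*γ24 + 15/2*γ34
Summing the partial products and collecting blades:
Answer: 167/24 - 9/2*γ12 + 13/4*γ13 + 83/3*γ14 + 29/8*γ23 + 109/6*γ24 + 55/6*γ34
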